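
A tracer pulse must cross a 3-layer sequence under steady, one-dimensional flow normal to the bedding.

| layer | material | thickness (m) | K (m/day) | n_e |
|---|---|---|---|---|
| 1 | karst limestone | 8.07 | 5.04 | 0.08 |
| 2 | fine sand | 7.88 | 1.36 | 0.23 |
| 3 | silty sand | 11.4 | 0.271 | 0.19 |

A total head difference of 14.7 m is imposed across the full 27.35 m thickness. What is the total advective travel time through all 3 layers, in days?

15.6

With flow normal to the layers, continuity requires the same specific discharge q through every layer.
Σ(b_i/K_i) = 8.07/5.04 + 7.88/1.36 + 11.4/0.271 = 49.46 d.
q = Δh / Σ(b_i/K_i) = 14.7 / 49.46 = 0.2972 m/day.
In each layer the seepage velocity is v_i = q/n_i, so the layer transit time is t_i = b_i·n_i / q:
  layer 1 (karst limestone): t_1 = 8.07 × 0.08 / 0.2972 = 2.172 d
  layer 2 (fine sand): t_2 = 7.88 × 0.23 / 0.2972 = 6.098 d
  layer 3 (silty sand): t_3 = 11.4 × 0.19 / 0.2972 = 7.288 d
Total t = Σ t_i = 15.56 days.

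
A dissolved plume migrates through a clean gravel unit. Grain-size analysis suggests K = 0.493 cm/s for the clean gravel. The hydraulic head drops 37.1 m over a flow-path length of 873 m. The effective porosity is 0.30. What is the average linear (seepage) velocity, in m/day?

Convert K: 0.493 cm/s × 864 = 426.0 m/day.
Hydraulic gradient i = Δh / L = 37.1 / 873 = 0.04250.
Darcy flux q = K · i = 426.0 × 0.04250 = 18.10 m/day.
Seepage velocity v = q / n_e = 18.10 / 0.30 = 60.34 m/day.

60.3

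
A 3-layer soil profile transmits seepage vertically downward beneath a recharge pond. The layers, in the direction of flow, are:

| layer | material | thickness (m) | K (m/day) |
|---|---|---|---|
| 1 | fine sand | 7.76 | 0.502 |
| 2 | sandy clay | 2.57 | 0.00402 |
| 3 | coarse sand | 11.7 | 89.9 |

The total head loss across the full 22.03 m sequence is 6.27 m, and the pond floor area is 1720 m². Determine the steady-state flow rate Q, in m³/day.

16.5

Flow is perpendicular to layering, so the layers act in series and the equivalent K is the thickness-weighted harmonic mean.
Total thickness L = 7.76 + 2.57 + 11.7 = 22.03 m.
Σ(b_i/K_i) = 7.76/0.502 + 2.57/0.00402 + 11.7/89.9 = 654.9 d.
K_eq = L / Σ(b_i/K_i) = 22.03 / 654.9 = 0.03364 m/day.
Q = K_eq · A · (Δh/L) = 0.03364 × 1720 × (6.27/22.03) = 16.47 m³/day.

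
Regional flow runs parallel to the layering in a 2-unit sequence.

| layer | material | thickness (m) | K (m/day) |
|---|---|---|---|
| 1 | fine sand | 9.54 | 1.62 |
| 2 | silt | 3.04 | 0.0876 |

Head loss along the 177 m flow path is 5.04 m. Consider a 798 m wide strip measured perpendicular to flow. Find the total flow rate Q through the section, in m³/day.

Flow is parallel to layering, so each bed carries its own Darcy discharge and the transmissivities add.
Σ(K_i·b_i) = 1.62×9.54 + 0.0876×3.04 = 15.72 m²/day.
Hydraulic gradient i = Δh / L = 5.04 / 177 = 0.02847.
Q = Σ(K_i·b_i) · W · i = 15.72 × 798 × 0.02847 = 357.2 m³/day.

357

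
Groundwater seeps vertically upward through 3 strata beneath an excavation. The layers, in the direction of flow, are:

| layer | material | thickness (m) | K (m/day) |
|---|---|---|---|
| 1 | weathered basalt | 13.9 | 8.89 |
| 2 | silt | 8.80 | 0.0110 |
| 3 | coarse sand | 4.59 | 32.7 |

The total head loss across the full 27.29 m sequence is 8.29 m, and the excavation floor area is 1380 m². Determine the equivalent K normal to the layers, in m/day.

Flow is perpendicular to layering, so the layers act in series and the equivalent K is the thickness-weighted harmonic mean.
Total thickness L = 13.9 + 8.80 + 4.59 = 27.29 m.
Σ(b_i/K_i) = 13.9/8.89 + 8.80/0.0110 + 4.59/32.7 = 801.7 d.
K_eq = L / Σ(b_i/K_i) = 27.29 / 801.7 = 0.03404 m/day.

0.0340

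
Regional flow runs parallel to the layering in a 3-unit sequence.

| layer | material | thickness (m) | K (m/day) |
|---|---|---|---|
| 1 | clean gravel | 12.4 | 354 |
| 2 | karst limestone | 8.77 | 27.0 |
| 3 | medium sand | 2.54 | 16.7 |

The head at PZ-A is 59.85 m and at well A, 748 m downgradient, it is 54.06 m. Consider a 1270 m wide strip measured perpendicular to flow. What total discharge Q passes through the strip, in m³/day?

Flow is parallel to layering, so each bed carries its own Darcy discharge and the transmissivities add.
Σ(K_i·b_i) = 354×12.4 + 27.0×8.77 + 16.7×2.54 = 4669 m²/day.
Hydraulic gradient i = (59.85 − 54.06) / 748 = 5.79 / 748 = 0.007741.
Q = Σ(K_i·b_i) · W · i = 4669 × 1270 × 0.007741 = 45897 m³/day.

45900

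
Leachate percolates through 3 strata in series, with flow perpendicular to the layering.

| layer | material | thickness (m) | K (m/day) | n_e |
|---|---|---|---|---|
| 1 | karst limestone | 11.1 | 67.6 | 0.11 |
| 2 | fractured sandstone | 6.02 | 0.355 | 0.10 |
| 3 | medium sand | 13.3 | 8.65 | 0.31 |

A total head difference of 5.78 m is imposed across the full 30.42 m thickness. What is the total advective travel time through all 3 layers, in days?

With flow normal to the layers, continuity requires the same specific discharge q through every layer.
Σ(b_i/K_i) = 11.1/67.6 + 6.02/0.355 + 13.3/8.65 = 18.66 d.
q = Δh / Σ(b_i/K_i) = 5.78 / 18.66 = 0.3098 m/day.
In each layer the seepage velocity is v_i = q/n_i, so the layer transit time is t_i = b_i·n_i / q:
  layer 1 (karst limestone): t_1 = 11.1 × 0.11 / 0.3098 = 3.942 d
  layer 2 (fractured sandstone): t_2 = 6.02 × 0.10 / 0.3098 = 1.943 d
  layer 3 (medium sand): t_3 = 13.3 × 0.31 / 0.3098 = 13.31 d
Total t = Σ t_i = 19.20 days.

19.2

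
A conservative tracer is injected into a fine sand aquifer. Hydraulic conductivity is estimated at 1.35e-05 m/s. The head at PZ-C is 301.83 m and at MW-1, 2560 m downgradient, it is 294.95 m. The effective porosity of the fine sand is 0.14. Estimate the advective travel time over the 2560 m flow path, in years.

313

Convert K: 1.35e-05 m/s × 86400 = 1.166 m/day.
Hydraulic gradient i = (301.83 − 294.95) / 2560 = 6.88 / 2560 = 0.002687.
Darcy flux q = K · i = 1.166 × 0.002687 = 0.003135 m/day.
Seepage velocity v = q / n_e = 0.003135 / 0.14 = 0.02239 m/day.
Travel time t = L / v = 2560 / 0.02239 = 1.143e+05 days = 313.0 years.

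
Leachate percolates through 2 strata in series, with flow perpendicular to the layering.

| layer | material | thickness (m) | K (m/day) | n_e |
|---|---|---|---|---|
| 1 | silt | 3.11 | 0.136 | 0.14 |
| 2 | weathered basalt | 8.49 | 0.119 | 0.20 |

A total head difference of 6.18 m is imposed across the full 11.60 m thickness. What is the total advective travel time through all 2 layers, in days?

32.5

With flow normal to the layers, continuity requires the same specific discharge q through every layer.
Σ(b_i/K_i) = 3.11/0.136 + 8.49/0.119 = 94.21 d.
q = Δh / Σ(b_i/K_i) = 6.18 / 94.21 = 0.06560 m/day.
In each layer the seepage velocity is v_i = q/n_i, so the layer transit time is t_i = b_i·n_i / q:
  layer 1 (silt): t_1 = 3.11 × 0.14 / 0.06560 = 6.638 d
  layer 2 (weathered basalt): t_2 = 8.49 × 0.20 / 0.06560 = 25.89 d
Total t = Σ t_i = 32.52 days.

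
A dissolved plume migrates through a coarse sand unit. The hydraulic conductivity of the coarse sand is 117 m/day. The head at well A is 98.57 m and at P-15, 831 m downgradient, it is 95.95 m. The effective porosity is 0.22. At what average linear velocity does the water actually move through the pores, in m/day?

1.68

Hydraulic gradient i = (98.57 − 95.95) / 831 = 2.62 / 831 = 0.003153.
Darcy flux q = K · i = 117.0 × 0.003153 = 0.3689 m/day.
Seepage velocity v = q / n_e = 0.3689 / 0.22 = 1.677 m/day.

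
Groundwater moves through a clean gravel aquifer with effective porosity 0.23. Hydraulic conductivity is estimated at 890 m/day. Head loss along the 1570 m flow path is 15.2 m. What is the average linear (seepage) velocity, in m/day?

37.5

Hydraulic gradient i = Δh / L = 15.2 / 1570 = 0.009682.
Darcy flux q = K · i = 890.0 × 0.009682 = 8.617 m/day.
Seepage velocity v = q / n_e = 8.617 / 0.23 = 37.46 m/day.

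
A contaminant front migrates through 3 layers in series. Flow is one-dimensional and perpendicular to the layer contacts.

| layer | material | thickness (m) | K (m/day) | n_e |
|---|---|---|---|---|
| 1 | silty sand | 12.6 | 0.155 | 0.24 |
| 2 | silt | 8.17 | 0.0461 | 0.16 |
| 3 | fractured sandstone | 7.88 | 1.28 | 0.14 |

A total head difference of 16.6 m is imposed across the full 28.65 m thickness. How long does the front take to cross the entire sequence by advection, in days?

86.6

With flow normal to the layers, continuity requires the same specific discharge q through every layer.
Σ(b_i/K_i) = 12.6/0.155 + 8.17/0.0461 + 7.88/1.28 = 264.7 d.
q = Δh / Σ(b_i/K_i) = 16.6 / 264.7 = 0.06272 m/day.
In each layer the seepage velocity is v_i = q/n_i, so the layer transit time is t_i = b_i·n_i / q:
  layer 1 (silty sand): t_1 = 12.6 × 0.24 / 0.06272 = 48.21 d
  layer 2 (silt): t_2 = 8.17 × 0.16 / 0.06272 = 20.84 d
  layer 3 (fractured sandstone): t_3 = 7.88 × 0.14 / 0.06272 = 17.59 d
Total t = Σ t_i = 86.65 days.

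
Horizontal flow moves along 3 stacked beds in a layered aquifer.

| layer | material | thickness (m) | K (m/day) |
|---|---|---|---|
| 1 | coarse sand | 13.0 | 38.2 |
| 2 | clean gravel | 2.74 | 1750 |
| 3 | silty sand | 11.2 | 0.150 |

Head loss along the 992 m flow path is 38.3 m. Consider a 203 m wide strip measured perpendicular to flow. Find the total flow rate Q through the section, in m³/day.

Flow is parallel to layering, so each bed carries its own Darcy discharge and the transmissivities add.
Σ(K_i·b_i) = 38.2×13.0 + 1750×2.74 + 0.150×11.2 = 5293 m²/day.
Hydraulic gradient i = Δh / L = 38.3 / 992 = 0.03861.
Q = Σ(K_i·b_i) · W · i = 5293 × 203 × 0.03861 = 41487 m³/day.

41500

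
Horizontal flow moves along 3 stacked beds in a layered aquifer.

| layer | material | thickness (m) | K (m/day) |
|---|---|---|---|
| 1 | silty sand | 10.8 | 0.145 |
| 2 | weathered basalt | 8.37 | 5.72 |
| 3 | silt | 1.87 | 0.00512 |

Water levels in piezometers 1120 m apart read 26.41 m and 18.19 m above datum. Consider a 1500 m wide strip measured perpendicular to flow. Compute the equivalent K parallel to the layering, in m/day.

Flow is parallel to layering, so each bed carries its own Darcy discharge and the transmissivities add.
Σ(K_i·b_i) = 0.145×10.8 + 5.72×8.37 + 0.00512×1.87 = 49.45 m²/day.
Total thickness b = 21.04 m, so K_eq = Σ(K_i·b_i)/b = 2.350 m/day.

2.35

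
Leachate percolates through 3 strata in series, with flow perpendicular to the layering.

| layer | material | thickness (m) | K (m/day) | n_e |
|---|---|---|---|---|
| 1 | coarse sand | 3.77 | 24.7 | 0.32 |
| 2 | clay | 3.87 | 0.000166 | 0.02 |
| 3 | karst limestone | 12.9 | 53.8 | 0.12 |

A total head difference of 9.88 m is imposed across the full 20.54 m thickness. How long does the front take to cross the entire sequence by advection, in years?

18.3

With flow normal to the layers, continuity requires the same specific discharge q through every layer.
Σ(b_i/K_i) = 3.77/24.7 + 3.87/0.000166 + 12.9/53.8 = 23314 d.
q = Δh / Σ(b_i/K_i) = 9.88 / 23314 = 0.0004238 m/day.
In each layer the seepage velocity is v_i = q/n_i, so the layer transit time is t_i = b_i·n_i / q:
  layer 1 (coarse sand): t_1 = 3.77 × 0.32 / 0.0004238 = 2847 d
  layer 2 (clay): t_2 = 3.87 × 0.02 / 0.0004238 = 182.6 d
  layer 3 (karst limestone): t_3 = 12.9 × 0.12 / 0.0004238 = 3653 d
Total t = Σ t_i = 6682 days = 18.29 years.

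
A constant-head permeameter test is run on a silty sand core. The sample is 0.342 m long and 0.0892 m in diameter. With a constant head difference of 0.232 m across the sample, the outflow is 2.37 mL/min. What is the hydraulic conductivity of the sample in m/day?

Cross-sectional area A = π·(d/2)² = π × (0.0892/2)² = 0.006249 m².
Convert discharge: 2.37 mL/min = 3.950e-08 m³/s.
Darcy's law rearranged: K = Q·L / (A·Δh) = 3.950e-08 × 0.342 / (0.006249 × 0.232) = 9.318e-06 m/s = 0.8051 m/day.

0.805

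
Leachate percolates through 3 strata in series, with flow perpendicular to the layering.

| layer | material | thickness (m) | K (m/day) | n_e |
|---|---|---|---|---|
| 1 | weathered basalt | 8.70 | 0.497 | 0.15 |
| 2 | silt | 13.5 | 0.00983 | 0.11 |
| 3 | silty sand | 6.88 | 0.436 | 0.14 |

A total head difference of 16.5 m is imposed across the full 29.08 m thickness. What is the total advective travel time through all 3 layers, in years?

0.876

With flow normal to the layers, continuity requires the same specific discharge q through every layer.
Σ(b_i/K_i) = 8.70/0.497 + 13.5/0.00983 + 6.88/0.436 = 1407 d.
q = Δh / Σ(b_i/K_i) = 16.5 / 1407 = 0.01173 m/day.
In each layer the seepage velocity is v_i = q/n_i, so the layer transit time is t_i = b_i·n_i / q:
  layer 1 (weathered basalt): t_1 = 8.70 × 0.15 / 0.01173 = 111.3 d
  layer 2 (silt): t_2 = 13.5 × 0.11 / 0.01173 = 126.6 d
  layer 3 (silty sand): t_3 = 6.88 × 0.14 / 0.01173 = 82.11 d
Total t = Σ t_i = 320.0 days = 0.8760 years.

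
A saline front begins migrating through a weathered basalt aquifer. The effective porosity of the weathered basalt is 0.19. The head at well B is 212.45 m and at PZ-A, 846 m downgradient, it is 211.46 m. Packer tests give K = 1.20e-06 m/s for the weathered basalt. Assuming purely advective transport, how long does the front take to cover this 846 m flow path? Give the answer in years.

Convert K: 1.20e-06 m/s × 86400 = 0.1037 m/day.
Hydraulic gradient i = (212.45 − 211.46) / 846 = 0.99 / 846 = 0.001170.
Darcy flux q = K · i = 0.1037 × 0.001170 = 0.0001213 m/day.
Seepage velocity v = q / n_e = 0.0001213 / 0.19 = 0.0006386 m/day.
Travel time t = L / v = 846 / 0.0006386 = 1.325e+06 days = 3627 years.

3630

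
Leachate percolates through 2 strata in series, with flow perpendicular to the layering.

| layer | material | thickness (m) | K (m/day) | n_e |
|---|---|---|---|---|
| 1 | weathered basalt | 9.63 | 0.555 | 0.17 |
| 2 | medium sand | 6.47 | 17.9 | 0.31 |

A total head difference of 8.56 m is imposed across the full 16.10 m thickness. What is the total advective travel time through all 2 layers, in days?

With flow normal to the layers, continuity requires the same specific discharge q through every layer.
Σ(b_i/K_i) = 9.63/0.555 + 6.47/17.9 = 17.71 d.
q = Δh / Σ(b_i/K_i) = 8.56 / 17.71 = 0.4833 m/day.
In each layer the seepage velocity is v_i = q/n_i, so the layer transit time is t_i = b_i·n_i / q:
  layer 1 (weathered basalt): t_1 = 9.63 × 0.17 / 0.4833 = 3.388 d
  layer 2 (medium sand): t_2 = 6.47 × 0.31 / 0.4833 = 4.150 d
Total t = Σ t_i = 7.538 days.

7.54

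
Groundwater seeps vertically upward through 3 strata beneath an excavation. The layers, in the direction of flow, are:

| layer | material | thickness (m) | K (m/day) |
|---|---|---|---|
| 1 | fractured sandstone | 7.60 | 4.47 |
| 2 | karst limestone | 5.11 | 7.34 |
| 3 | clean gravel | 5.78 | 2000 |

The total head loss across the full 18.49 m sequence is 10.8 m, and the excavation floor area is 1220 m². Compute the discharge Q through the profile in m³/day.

5490

Flow is perpendicular to layering, so the layers act in series and the equivalent K is the thickness-weighted harmonic mean.
Total thickness L = 7.60 + 5.11 + 5.78 = 18.49 m.
Σ(b_i/K_i) = 7.60/4.47 + 5.11/7.34 + 5.78/2000 = 2.399 d.
K_eq = L / Σ(b_i/K_i) = 18.49 / 2.399 = 7.706 m/day.
Q = K_eq · A · (Δh/L) = 7.706 × 1220 × (10.8/18.49) = 5492 m³/day.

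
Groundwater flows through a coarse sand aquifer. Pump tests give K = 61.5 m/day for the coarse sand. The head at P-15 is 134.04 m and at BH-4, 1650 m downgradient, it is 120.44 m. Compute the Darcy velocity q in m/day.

0.507

Hydraulic gradient i = (134.04 − 120.44) / 1650 = 13.6 / 1650 = 0.008242.
Specific discharge q = K · i = 61.50 × 0.008242 = 0.5069 m/day.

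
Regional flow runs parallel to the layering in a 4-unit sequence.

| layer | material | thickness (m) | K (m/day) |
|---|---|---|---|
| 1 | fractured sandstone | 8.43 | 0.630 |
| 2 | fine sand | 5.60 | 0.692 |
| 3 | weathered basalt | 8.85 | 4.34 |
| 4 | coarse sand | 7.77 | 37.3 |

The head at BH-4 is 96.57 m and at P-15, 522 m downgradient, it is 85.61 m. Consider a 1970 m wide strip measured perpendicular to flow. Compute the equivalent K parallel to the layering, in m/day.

11.0

Flow is parallel to layering, so each bed carries its own Darcy discharge and the transmissivities add.
Σ(K_i·b_i) = 0.630×8.43 + 0.692×5.60 + 4.34×8.85 + 37.3×7.77 = 337.4 m²/day.
Total thickness b = 30.65 m, so K_eq = Σ(K_i·b_i)/b = 11.01 m/day.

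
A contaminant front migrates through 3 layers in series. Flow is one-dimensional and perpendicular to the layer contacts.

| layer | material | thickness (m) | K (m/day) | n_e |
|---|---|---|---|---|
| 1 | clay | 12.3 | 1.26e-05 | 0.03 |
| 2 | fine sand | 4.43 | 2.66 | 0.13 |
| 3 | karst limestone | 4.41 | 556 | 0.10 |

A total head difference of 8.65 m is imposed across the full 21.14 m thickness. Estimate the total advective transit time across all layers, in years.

428

With flow normal to the layers, continuity requires the same specific discharge q through every layer.
Σ(b_i/K_i) = 12.3/1.26e-05 + 4.43/2.66 + 4.41/556 = 9.762e+05 d.
q = Δh / Σ(b_i/K_i) = 8.65 / 9.762e+05 = 8.861e-06 m/day.
In each layer the seepage velocity is v_i = q/n_i, so the layer transit time is t_i = b_i·n_i / q:
  layer 1 (clay): t_1 = 12.3 × 0.03 / 8.861e-06 = 41643 d
  layer 2 (fine sand): t_2 = 4.43 × 0.13 / 8.861e-06 = 64993 d
  layer 3 (karst limestone): t_3 = 4.41 × 0.10 / 8.861e-06 = 49769 d
Total t = Σ t_i = 1.564e+05 days = 428.2 years.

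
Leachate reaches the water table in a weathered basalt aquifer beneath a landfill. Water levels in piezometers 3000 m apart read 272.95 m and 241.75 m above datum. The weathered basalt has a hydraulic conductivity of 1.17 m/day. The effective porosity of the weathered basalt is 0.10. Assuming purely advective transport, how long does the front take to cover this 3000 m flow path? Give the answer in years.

Hydraulic gradient i = (272.95 − 241.75) / 3000 = 31.2 / 3000 = 0.01040.
Darcy flux q = K · i = 1.170 × 0.01040 = 0.01217 m/day.
Seepage velocity v = q / n_e = 0.01217 / 0.10 = 0.1217 m/day.
Travel time t = L / v = 3000 / 0.1217 = 24655 days = 67.50 years.

67.5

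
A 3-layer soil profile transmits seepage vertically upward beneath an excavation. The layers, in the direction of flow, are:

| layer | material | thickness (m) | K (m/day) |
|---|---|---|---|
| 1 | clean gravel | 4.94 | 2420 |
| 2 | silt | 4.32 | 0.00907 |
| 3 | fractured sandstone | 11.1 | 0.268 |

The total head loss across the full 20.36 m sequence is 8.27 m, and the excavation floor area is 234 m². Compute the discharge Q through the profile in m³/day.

Flow is perpendicular to layering, so the layers act in series and the equivalent K is the thickness-weighted harmonic mean.
Total thickness L = 4.94 + 4.32 + 11.1 = 20.36 m.
Σ(b_i/K_i) = 4.94/2420 + 4.32/0.00907 + 11.1/0.268 = 517.7 d.
K_eq = L / Σ(b_i/K_i) = 20.36 / 517.7 = 0.03933 m/day.
Q = K_eq · A · (Δh/L) = 0.03933 × 234 × (8.27/20.36) = 3.738 m³/day.

3.74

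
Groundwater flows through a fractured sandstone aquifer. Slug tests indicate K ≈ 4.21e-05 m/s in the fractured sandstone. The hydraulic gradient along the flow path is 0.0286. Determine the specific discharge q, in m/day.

0.104

Convert K: 4.21e-05 m/s × 86400 = 3.637 m/day.
Hydraulic gradient i = 0.0286.
Specific discharge q = K · i = 3.637 × 0.02860 = 0.1040 m/day.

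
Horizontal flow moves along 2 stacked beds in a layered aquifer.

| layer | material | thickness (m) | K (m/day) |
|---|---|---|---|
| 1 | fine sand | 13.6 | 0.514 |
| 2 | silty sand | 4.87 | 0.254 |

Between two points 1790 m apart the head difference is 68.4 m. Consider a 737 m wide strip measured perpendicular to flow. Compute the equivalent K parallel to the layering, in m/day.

Flow is parallel to layering, so each bed carries its own Darcy discharge and the transmissivities add.
Σ(K_i·b_i) = 0.514×13.6 + 0.254×4.87 = 8.227 m²/day.
Total thickness b = 18.47 m, so K_eq = Σ(K_i·b_i)/b = 0.4454 m/day.

0.445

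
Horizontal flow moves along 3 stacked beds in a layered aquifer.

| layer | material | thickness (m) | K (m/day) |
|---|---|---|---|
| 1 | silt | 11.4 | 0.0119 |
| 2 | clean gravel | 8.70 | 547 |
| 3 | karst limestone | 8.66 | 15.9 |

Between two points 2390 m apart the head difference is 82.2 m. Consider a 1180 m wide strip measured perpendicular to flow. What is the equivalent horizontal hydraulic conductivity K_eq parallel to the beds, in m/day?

Flow is parallel to layering, so each bed carries its own Darcy discharge and the transmissivities add.
Σ(K_i·b_i) = 0.0119×11.4 + 547×8.70 + 15.9×8.66 = 4897 m²/day.
Total thickness b = 28.76 m, so K_eq = Σ(K_i·b_i)/b = 170.3 m/day.

170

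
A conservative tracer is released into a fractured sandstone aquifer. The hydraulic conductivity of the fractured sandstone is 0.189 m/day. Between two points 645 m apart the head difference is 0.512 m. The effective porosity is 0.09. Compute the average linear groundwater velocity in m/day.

Hydraulic gradient i = Δh / L = 0.512 / 645 = 0.0007938.
Darcy flux q = K · i = 0.1890 × 0.0007938 = 0.0001500 m/day.
Seepage velocity v = q / n_e = 0.0001500 / 0.09 = 0.001667 m/day.

0.00167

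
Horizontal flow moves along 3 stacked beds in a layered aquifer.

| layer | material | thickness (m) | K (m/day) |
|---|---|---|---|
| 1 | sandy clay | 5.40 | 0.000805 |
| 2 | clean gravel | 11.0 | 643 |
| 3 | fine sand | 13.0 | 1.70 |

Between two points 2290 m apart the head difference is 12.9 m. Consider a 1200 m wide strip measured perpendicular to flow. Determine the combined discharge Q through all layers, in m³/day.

48000

Flow is parallel to layering, so each bed carries its own Darcy discharge and the transmissivities add.
Σ(K_i·b_i) = 0.000805×5.40 + 643×11.0 + 1.70×13.0 = 7095 m²/day.
Hydraulic gradient i = Δh / L = 12.9 / 2290 = 0.005633.
Q = Σ(K_i·b_i) · W · i = 7095 × 1200 × 0.005633 = 47962 m³/day.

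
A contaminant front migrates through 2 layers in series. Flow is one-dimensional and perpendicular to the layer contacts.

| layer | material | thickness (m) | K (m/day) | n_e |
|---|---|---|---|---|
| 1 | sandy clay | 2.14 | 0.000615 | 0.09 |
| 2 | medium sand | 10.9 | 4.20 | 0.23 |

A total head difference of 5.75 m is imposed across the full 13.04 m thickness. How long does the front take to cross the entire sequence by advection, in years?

4.48

With flow normal to the layers, continuity requires the same specific discharge q through every layer.
Σ(b_i/K_i) = 2.14/0.000615 + 10.9/4.20 = 3482 d.
q = Δh / Σ(b_i/K_i) = 5.75 / 3482 = 0.001651 m/day.
In each layer the seepage velocity is v_i = q/n_i, so the layer transit time is t_i = b_i·n_i / q:
  layer 1 (sandy clay): t_1 = 2.14 × 0.09 / 0.001651 = 116.6 d
  layer 2 (medium sand): t_2 = 10.9 × 0.23 / 0.001651 = 1518 d
Total t = Σ t_i = 1635 days = 4.476 years.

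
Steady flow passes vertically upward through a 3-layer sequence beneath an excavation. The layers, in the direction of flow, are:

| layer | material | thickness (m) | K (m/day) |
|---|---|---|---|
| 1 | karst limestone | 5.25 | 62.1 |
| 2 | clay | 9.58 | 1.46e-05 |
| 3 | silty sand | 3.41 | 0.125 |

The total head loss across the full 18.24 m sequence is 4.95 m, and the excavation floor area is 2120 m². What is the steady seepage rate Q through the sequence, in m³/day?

Flow is perpendicular to layering, so the layers act in series and the equivalent K is the thickness-weighted harmonic mean.
Total thickness L = 5.25 + 9.58 + 3.41 = 18.24 m.
Σ(b_i/K_i) = 5.25/62.1 + 9.58/1.46e-05 + 3.41/0.125 = 6.562e+05 d.
K_eq = L / Σ(b_i/K_i) = 18.24 / 6.562e+05 = 2.780e-05 m/day.
Q = K_eq · A · (Δh/L) = 2.780e-05 × 2120 × (4.95/18.24) = 0.01599 m³/day.

0.0160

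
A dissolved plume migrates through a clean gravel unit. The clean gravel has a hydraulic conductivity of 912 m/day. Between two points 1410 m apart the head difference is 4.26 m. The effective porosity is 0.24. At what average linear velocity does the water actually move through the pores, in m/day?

Hydraulic gradient i = Δh / L = 4.26 / 1410 = 0.003021.
Darcy flux q = K · i = 912.0 × 0.003021 = 2.755 m/day.
Seepage velocity v = q / n_e = 2.755 / 0.24 = 11.48 m/day.

11.5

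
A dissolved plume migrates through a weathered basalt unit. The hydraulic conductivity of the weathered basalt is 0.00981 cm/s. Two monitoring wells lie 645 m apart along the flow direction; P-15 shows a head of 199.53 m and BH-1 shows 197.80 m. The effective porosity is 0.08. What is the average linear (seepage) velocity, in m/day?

Convert K: 0.00981 cm/s × 864 = 8.476 m/day.
Hydraulic gradient i = (199.53 − 197.80) / 645 = 1.73 / 645 = 0.002682.
Darcy flux q = K · i = 8.476 × 0.002682 = 0.02273 m/day.
Seepage velocity v = q / n_e = 0.02273 / 0.08 = 0.2842 m/day.

0.284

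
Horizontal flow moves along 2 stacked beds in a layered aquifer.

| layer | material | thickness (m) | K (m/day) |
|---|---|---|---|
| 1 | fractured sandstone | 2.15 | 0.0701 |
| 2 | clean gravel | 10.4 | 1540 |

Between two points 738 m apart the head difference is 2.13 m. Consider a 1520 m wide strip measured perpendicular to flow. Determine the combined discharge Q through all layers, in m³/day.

Flow is parallel to layering, so each bed carries its own Darcy discharge and the transmissivities add.
Σ(K_i·b_i) = 0.0701×2.15 + 1540×10.4 = 16016 m²/day.
Hydraulic gradient i = Δh / L = 2.13 / 738 = 0.002886.
Q = Σ(K_i·b_i) · W · i = 16016 × 1520 × 0.002886 = 70263 m³/day.

70300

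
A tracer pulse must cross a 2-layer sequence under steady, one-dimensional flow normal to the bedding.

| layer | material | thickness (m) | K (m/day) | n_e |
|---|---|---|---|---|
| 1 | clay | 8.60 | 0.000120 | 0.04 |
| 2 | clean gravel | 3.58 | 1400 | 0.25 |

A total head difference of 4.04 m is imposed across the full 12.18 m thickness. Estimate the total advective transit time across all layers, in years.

With flow normal to the layers, continuity requires the same specific discharge q through every layer.
Σ(b_i/K_i) = 8.60/0.000120 + 3.58/1400 = 71667 d.
q = Δh / Σ(b_i/K_i) = 4.04 / 71667 = 5.637e-05 m/day.
In each layer the seepage velocity is v_i = q/n_i, so the layer transit time is t_i = b_i·n_i / q:
  layer 1 (clay): t_1 = 8.60 × 0.04 / 5.637e-05 = 6102 d
  layer 2 (clean gravel): t_2 = 3.58 × 0.25 / 5.637e-05 = 15877 d
Total t = Σ t_i = 21979 days = 60.18 years.

60.2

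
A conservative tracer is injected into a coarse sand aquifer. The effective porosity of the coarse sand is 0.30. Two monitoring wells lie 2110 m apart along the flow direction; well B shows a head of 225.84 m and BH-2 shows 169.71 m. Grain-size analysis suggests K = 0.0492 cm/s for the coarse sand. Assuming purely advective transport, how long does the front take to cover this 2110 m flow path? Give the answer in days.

Convert K: 0.0492 cm/s × 864 = 42.51 m/day.
Hydraulic gradient i = (225.84 − 169.71) / 2110 = 56.13 / 2110 = 0.02660.
Darcy flux q = K · i = 42.51 × 0.02660 = 1.131 m/day.
Seepage velocity v = q / n_e = 1.131 / 0.30 = 3.769 m/day.
Travel time t = L / v = 2110 / 3.769 = 559.8 days.

560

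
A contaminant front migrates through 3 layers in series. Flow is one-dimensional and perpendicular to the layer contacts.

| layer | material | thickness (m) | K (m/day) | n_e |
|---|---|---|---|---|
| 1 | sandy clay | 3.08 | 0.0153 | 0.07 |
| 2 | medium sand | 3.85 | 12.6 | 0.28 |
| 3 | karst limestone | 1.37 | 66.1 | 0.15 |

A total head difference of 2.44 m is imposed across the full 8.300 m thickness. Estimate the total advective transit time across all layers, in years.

0.339

With flow normal to the layers, continuity requires the same specific discharge q through every layer.
Σ(b_i/K_i) = 3.08/0.0153 + 3.85/12.6 + 1.37/66.1 = 201.6 d.
q = Δh / Σ(b_i/K_i) = 2.44 / 201.6 = 0.01210 m/day.
In each layer the seepage velocity is v_i = q/n_i, so the layer transit time is t_i = b_i·n_i / q:
  layer 1 (sandy clay): t_1 = 3.08 × 0.07 / 0.01210 = 17.82 d
  layer 2 (medium sand): t_2 = 3.85 × 0.28 / 0.01210 = 89.08 d
  layer 3 (karst limestone): t_3 = 1.37 × 0.15 / 0.01210 = 16.98 d
Total t = Σ t_i = 123.9 days = 0.3392 years.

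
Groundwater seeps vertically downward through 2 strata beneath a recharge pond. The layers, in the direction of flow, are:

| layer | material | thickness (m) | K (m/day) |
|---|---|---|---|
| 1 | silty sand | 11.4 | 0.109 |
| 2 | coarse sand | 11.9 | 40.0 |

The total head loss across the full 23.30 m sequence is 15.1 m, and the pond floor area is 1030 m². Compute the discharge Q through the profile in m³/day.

Flow is perpendicular to layering, so the layers act in series and the equivalent K is the thickness-weighted harmonic mean.
Total thickness L = 11.4 + 11.9 = 23.30 m.
Σ(b_i/K_i) = 11.4/0.109 + 11.9/40.0 = 104.9 d.
K_eq = L / Σ(b_i/K_i) = 23.30 / 104.9 = 0.2221 m/day.
Q = K_eq · A · (Δh/L) = 0.2221 × 1030 × (15.1/23.30) = 148.3 m³/day.

148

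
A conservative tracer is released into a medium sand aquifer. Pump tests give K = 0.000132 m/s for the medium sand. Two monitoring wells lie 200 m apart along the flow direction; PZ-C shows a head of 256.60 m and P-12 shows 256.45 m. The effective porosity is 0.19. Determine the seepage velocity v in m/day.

Convert K: 0.000132 m/s × 86400 = 11.40 m/day.
Hydraulic gradient i = (256.60 − 256.45) / 200 = 0.15 / 200 = 0.0007500.
Darcy flux q = K · i = 11.40 × 0.0007500 = 0.008554 m/day.
Seepage velocity v = q / n_e = 0.008554 / 0.19 = 0.04502 m/day.

0.0450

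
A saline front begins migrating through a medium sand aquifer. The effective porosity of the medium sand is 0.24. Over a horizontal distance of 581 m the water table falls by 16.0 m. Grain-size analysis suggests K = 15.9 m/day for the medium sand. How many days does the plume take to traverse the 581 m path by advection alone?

318

Hydraulic gradient i = Δh / L = 16.0 / 581 = 0.02754.
Darcy flux q = K · i = 15.90 × 0.02754 = 0.4379 m/day.
Seepage velocity v = q / n_e = 0.4379 / 0.24 = 1.824 m/day.
Travel time t = L / v = 581 / 1.824 = 318.5 days.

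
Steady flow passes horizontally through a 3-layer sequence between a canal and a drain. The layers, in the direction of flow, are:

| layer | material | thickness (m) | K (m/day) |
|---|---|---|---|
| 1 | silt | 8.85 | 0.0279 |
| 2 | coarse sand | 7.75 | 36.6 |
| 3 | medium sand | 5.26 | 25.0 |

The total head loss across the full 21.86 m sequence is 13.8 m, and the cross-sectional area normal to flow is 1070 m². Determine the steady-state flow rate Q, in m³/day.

46.5

Flow is perpendicular to layering, so the layers act in series and the equivalent K is the thickness-weighted harmonic mean.
Total thickness L = 8.85 + 7.75 + 5.26 = 21.86 m.
Σ(b_i/K_i) = 8.85/0.0279 + 7.75/36.6 + 5.26/25.0 = 317.6 d.
K_eq = L / Σ(b_i/K_i) = 21.86 / 317.6 = 0.06882 m/day.
Q = K_eq · A · (Δh/L) = 0.06882 × 1070 × (13.8/21.86) = 46.49 m³/day.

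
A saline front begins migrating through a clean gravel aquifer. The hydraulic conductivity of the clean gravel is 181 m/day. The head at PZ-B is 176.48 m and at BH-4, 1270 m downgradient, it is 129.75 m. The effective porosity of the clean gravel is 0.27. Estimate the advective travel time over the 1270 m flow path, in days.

Hydraulic gradient i = (176.48 − 129.75) / 1270 = 46.73 / 1270 = 0.03680.
Darcy flux q = K · i = 181.0 × 0.03680 = 6.660 m/day.
Seepage velocity v = q / n_e = 6.660 / 0.27 = 24.67 m/day.
Travel time t = L / v = 1270 / 24.67 = 51.49 days.

51.5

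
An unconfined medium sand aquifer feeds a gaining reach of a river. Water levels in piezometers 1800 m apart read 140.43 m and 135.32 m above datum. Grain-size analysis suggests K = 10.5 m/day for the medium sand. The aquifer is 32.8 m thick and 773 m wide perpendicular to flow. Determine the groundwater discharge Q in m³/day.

756

Cross-sectional area A = 773 × 32.8 = 25354 m².
Hydraulic gradient i = (140.43 − 135.32) / 1800 = 5.11 / 1800 = 0.002839.
Darcy's law: Q = K · A · i = 10.50 × 25354 × 0.002839 = 755.8 m³/day.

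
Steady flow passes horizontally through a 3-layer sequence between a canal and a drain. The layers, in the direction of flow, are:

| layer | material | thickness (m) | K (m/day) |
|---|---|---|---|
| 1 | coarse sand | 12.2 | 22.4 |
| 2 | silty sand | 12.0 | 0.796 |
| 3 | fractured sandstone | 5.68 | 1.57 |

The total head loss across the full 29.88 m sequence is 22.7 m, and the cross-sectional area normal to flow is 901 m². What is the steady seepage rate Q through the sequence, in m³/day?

1060

Flow is perpendicular to layering, so the layers act in series and the equivalent K is the thickness-weighted harmonic mean.
Total thickness L = 12.2 + 12.0 + 5.68 = 29.88 m.
Σ(b_i/K_i) = 12.2/22.4 + 12.0/0.796 + 5.68/1.57 = 19.24 d.
K_eq = L / Σ(b_i/K_i) = 29.88 / 19.24 = 1.553 m/day.
Q = K_eq · A · (Δh/L) = 1.553 × 901 × (22.7/29.88) = 1063 m³/day.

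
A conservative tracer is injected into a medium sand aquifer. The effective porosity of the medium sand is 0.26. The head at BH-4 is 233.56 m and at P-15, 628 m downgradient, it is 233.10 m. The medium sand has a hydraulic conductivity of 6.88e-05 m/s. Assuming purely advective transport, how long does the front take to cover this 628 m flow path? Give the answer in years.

Convert K: 6.88e-05 m/s × 86400 = 5.944 m/day.
Hydraulic gradient i = (233.56 − 233.10) / 628 = 0.46 / 628 = 0.0007325.
Darcy flux q = K · i = 5.944 × 0.0007325 = 0.004354 m/day.
Seepage velocity v = q / n_e = 0.004354 / 0.26 = 0.01675 m/day.
Travel time t = L / v = 628 / 0.01675 = 37500 days = 102.7 years.

103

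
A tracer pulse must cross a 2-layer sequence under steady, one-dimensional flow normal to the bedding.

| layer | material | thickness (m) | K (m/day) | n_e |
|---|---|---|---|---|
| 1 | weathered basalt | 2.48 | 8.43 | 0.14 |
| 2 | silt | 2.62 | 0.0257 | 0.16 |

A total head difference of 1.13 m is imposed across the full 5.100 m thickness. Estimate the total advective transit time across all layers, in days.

With flow normal to the layers, continuity requires the same specific discharge q through every layer.
Σ(b_i/K_i) = 2.48/8.43 + 2.62/0.0257 = 102.2 d.
q = Δh / Σ(b_i/K_i) = 1.13 / 102.2 = 0.01105 m/day.
In each layer the seepage velocity is v_i = q/n_i, so the layer transit time is t_i = b_i·n_i / q:
  layer 1 (weathered basalt): t_1 = 2.48 × 0.14 / 0.01105 = 31.41 d
  layer 2 (silt): t_2 = 2.62 × 0.16 / 0.01105 = 37.93 d
Total t = Σ t_i = 69.34 days.

69.3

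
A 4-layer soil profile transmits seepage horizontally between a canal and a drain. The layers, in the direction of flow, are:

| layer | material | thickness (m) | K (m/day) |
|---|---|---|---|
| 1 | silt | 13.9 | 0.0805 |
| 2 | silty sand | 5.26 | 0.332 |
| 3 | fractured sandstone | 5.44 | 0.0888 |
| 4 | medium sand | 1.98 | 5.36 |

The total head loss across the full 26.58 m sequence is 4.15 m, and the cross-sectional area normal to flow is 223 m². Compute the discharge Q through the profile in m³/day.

Flow is perpendicular to layering, so the layers act in series and the equivalent K is the thickness-weighted harmonic mean.
Total thickness L = 13.9 + 5.26 + 5.44 + 1.98 = 26.58 m.
Σ(b_i/K_i) = 13.9/0.0805 + 5.26/0.332 + 5.44/0.0888 + 1.98/5.36 = 250.1 d.
K_eq = L / Σ(b_i/K_i) = 26.58 / 250.1 = 0.1063 m/day.
Q = K_eq · A · (Δh/L) = 0.1063 × 223 × (4.15/26.58) = 3.700 m³/day.

3.70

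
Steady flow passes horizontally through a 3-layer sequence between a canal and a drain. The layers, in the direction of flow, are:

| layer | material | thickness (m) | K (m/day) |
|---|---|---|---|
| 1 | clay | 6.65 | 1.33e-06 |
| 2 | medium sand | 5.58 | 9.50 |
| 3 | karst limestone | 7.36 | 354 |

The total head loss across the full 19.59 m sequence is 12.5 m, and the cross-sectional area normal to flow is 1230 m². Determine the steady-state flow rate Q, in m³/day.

Flow is perpendicular to layering, so the layers act in series and the equivalent K is the thickness-weighted harmonic mean.
Total thickness L = 6.65 + 5.58 + 7.36 = 19.59 m.
Σ(b_i/K_i) = 6.65/1.33e-06 + 5.58/9.50 + 7.36/354 = 5.000e+06 d.
K_eq = L / Σ(b_i/K_i) = 19.59 / 5.000e+06 = 3.918e-06 m/day.
Q = K_eq · A · (Δh/L) = 3.918e-06 × 1230 × (12.5/19.59) = 0.003075 m³/day.

0.00307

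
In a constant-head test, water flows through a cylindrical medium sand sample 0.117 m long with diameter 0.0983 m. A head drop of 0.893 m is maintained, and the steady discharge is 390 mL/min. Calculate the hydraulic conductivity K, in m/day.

9.70

Cross-sectional area A = π·(d/2)² = π × (0.0983/2)² = 0.007589 m².
Convert discharge: 390 mL/min = 6.500e-06 m³/s.
Darcy's law rearranged: K = Q·L / (A·Δh) = 6.500e-06 × 0.117 / (0.007589 × 0.893) = 0.0001122 m/s = 9.695 m/day.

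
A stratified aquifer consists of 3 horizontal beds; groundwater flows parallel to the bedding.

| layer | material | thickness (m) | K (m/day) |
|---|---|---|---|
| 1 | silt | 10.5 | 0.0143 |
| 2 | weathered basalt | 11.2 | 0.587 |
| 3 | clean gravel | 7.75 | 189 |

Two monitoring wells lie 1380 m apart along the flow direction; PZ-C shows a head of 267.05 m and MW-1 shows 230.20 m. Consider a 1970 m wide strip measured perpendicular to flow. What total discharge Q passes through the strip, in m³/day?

77400

Flow is parallel to layering, so each bed carries its own Darcy discharge and the transmissivities add.
Σ(K_i·b_i) = 0.0143×10.5 + 0.587×11.2 + 189×7.75 = 1471 m²/day.
Hydraulic gradient i = (267.05 − 230.20) / 1380 = 36.85 / 1380 = 0.02670.
Q = Σ(K_i·b_i) · W · i = 1471 × 1970 × 0.02670 = 77406 m³/day.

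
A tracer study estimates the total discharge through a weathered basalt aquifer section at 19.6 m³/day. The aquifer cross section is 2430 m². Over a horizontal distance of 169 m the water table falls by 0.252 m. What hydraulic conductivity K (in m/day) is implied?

Hydraulic gradient i = Δh / L = 0.252 / 169 = 0.001491.
From Q = K·A·i, K = Q / (A·i) = 19.6 / (2430 × 0.001491) = 5.409 m/day.

5.41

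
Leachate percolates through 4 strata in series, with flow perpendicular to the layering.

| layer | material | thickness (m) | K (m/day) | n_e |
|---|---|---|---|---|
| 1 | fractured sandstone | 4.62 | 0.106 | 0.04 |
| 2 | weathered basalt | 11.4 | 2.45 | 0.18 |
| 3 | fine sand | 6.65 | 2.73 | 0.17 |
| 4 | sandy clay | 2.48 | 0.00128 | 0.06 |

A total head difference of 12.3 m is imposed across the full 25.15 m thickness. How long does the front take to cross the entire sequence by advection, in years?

1.56

With flow normal to the layers, continuity requires the same specific discharge q through every layer.
Σ(b_i/K_i) = 4.62/0.106 + 11.4/2.45 + 6.65/2.73 + 2.48/0.00128 = 1988 d.
q = Δh / Σ(b_i/K_i) = 12.3 / 1988 = 0.006187 m/day.
In each layer the seepage velocity is v_i = q/n_i, so the layer transit time is t_i = b_i·n_i / q:
  layer 1 (fractured sandstone): t_1 = 4.62 × 0.04 / 0.006187 = 29.87 d
  layer 2 (weathered basalt): t_2 = 11.4 × 0.18 / 0.006187 = 331.7 d
  layer 3 (fine sand): t_3 = 6.65 × 0.17 / 0.006187 = 182.7 d
  layer 4 (sandy clay): t_4 = 2.48 × 0.06 / 0.006187 = 24.05 d
Total t = Σ t_i = 568.3 days = 1.556 years.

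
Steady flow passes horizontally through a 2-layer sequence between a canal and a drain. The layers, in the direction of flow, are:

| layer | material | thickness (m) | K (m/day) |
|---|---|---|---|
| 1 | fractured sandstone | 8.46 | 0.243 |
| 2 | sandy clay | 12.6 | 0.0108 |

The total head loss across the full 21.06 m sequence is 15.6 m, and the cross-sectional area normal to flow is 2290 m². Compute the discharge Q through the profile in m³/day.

29.7

Flow is perpendicular to layering, so the layers act in series and the equivalent K is the thickness-weighted harmonic mean.
Total thickness L = 8.46 + 12.6 = 21.06 m.
Σ(b_i/K_i) = 8.46/0.243 + 12.6/0.0108 = 1201 d.
K_eq = L / Σ(b_i/K_i) = 21.06 / 1201 = 0.01753 m/day.
Q = K_eq · A · (Δh/L) = 0.01753 × 2290 × (15.6/21.06) = 29.73 m³/day.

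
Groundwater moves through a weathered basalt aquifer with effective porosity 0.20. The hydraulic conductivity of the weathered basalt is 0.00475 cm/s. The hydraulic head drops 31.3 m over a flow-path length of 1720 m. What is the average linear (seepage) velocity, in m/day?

0.373

Convert K: 0.00475 cm/s × 864 = 4.104 m/day.
Hydraulic gradient i = Δh / L = 31.3 / 1720 = 0.01820.
Darcy flux q = K · i = 4.104 × 0.01820 = 0.07468 m/day.
Seepage velocity v = q / n_e = 0.07468 / 0.20 = 0.3734 m/day.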